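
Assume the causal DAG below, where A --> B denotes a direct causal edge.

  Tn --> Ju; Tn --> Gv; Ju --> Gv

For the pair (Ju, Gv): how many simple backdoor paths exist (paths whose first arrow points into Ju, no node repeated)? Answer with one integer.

1

A backdoor path from Ju to Gv is any simple undirected path whose first edge points into Ju (i.e. leaves Ju via a parent).
Parents of Ju: {Tn}.
Enumerating:
  P1: Ju <- Tn -> Gv
That exhausts the simple backdoor paths. Count: 1.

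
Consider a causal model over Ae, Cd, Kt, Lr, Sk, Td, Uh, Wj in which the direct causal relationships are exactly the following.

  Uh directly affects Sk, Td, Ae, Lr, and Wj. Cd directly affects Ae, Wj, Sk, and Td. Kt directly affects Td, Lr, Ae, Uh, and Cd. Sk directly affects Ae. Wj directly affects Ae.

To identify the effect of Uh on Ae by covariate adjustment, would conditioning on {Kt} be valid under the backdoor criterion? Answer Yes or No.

Yes

Backdoor paths from Uh to Ae (paths whose first edge points into Uh):
  P1: Uh <- Kt -> Cd -> Wj -> Ae
  P2: Uh <- Kt -> Cd -> Sk -> Ae
  P3: Uh <- Kt -> Cd -> Ae
  P4: Uh <- Kt -> Td <- Cd -> Wj -> Ae
  P5: Uh <- Kt -> Td <- Cd -> Sk -> Ae
  P6: Uh <- Kt -> Td <- Cd -> Ae
  P7: Uh <- Kt -> Ae
Condition 1 (no descendant of Uh in the set): holds — descendants of Uh are {Ae, Lr, Sk, Td, Wj}; none are in {Kt}.
Condition 2 (every backdoor path blocked by {Kt}):
  P1: blocked at fork node Kt ∈ conditioning set.
  P2: blocked at fork node Kt ∈ conditioning set.
  P3: blocked at fork node Kt ∈ conditioning set.
  P4: blocked at fork node Kt ∈ conditioning set.
  P5: blocked at fork node Kt ∈ conditioning set.
  P6: blocked at fork node Kt ∈ conditioning set.
  P7: blocked at fork node Kt ∈ conditioning set.
{Kt} satisfies the backdoor criterion.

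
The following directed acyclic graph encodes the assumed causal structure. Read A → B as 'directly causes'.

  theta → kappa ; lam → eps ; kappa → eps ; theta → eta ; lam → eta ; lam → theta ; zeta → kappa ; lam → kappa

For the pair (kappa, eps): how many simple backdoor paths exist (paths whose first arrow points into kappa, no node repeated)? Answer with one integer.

3

A backdoor path from kappa to eps is any simple undirected path whose first edge points into kappa (i.e. leaves kappa via a parent).
Parents of kappa: {lam, theta, zeta}.
Enumerating:
  P1: kappa <- lam -> eps
  P2: kappa <- theta <- lam -> eps
  P3: kappa <- theta -> eta <- lam -> eps
That exhausts the simple backdoor paths. Count: 3.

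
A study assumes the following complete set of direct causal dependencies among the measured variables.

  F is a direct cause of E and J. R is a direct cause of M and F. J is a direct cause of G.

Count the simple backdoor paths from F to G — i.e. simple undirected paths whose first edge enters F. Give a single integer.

A backdoor path from F to G is any simple undirected path whose first edge points into F (i.e. leaves F via a parent).
Parents of F: {R}.
No simple path from any parent of F reaches G without revisiting F, so there are no backdoor paths.

0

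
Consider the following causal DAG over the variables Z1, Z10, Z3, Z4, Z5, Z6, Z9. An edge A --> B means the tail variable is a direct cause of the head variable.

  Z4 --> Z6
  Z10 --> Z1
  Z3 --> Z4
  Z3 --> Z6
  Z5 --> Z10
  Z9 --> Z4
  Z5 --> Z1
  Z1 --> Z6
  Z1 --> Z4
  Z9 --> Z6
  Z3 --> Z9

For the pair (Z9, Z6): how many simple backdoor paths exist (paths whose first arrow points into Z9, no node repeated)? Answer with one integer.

3

A backdoor path from Z9 to Z6 is any simple undirected path whose first edge points into Z9 (i.e. leaves Z9 via a parent).
Parents of Z9: {Z3}.
Enumerating:
  P1: Z9 <- Z3 -> Z4 <- Z1 -> Z6
  P2: Z9 <- Z3 -> Z4 -> Z6
  P3: Z9 <- Z3 -> Z6
That exhausts the simple backdoor paths. Count: 3.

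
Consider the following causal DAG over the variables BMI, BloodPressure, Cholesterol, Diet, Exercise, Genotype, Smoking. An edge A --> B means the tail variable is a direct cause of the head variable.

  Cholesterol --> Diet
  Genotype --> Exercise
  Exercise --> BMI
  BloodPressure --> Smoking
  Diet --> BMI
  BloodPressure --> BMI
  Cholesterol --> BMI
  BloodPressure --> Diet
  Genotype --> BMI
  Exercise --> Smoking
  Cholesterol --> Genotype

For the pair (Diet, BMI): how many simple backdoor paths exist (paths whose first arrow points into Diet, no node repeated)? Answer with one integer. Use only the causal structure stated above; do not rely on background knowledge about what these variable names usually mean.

8

A backdoor path from Diet to BMI is any simple undirected path whose first edge points into Diet (i.e. leaves Diet via a parent).
Parents of Diet: {BloodPressure, Cholesterol}.
Enumerating:
  P1: Diet <- BloodPressure -> BMI
  P2: Diet <- BloodPressure -> Smoking <- Exercise <- Genotype <- Cholesterol -> BMI
  P3: Diet <- BloodPressure -> Smoking <- Exercise <- Genotype -> BMI
  P4: Diet <- BloodPressure -> Smoking <- Exercise -> BMI
  P5: Diet <- Cholesterol -> Genotype -> Exercise -> BMI
  P6: Diet <- Cholesterol -> Genotype -> Exercise -> Smoking <- BloodPressure -> BMI
  P7: Diet <- Cholesterol -> Genotype -> BMI
  P8: Diet <- Cholesterol -> BMI
That exhausts the simple backdoor paths. Count: 8.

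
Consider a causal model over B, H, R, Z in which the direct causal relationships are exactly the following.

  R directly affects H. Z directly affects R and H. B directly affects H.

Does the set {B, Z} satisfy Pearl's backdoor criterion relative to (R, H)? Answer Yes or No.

Backdoor paths from R to H (paths whose first edge points into R):
  P1: R <- Z -> H
Condition 1 (no descendant of R in the set): holds — descendants of R are {H}; none are in {B, Z}.
Condition 2 (every backdoor path blocked by {B, Z}):
  P1: blocked at fork node Z ∈ conditioning set.
{B, Z} satisfies the backdoor criterion.

Yes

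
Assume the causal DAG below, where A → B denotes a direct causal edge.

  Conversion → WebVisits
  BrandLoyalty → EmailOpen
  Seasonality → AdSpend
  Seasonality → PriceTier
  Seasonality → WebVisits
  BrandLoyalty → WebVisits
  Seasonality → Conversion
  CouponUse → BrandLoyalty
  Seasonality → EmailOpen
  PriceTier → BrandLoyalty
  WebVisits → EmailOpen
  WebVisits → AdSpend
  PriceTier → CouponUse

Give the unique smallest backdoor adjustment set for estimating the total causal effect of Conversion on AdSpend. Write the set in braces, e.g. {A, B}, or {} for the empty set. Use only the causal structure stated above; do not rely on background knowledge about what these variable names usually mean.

{Seasonality}

Variables eligible for adjustment (non-descendants of Conversion, excluding Conversion and AdSpend): {BrandLoyalty, CouponUse, PriceTier, Seasonality}.
Backdoor paths from Conversion to AdSpend:
  P1: Conversion <- Seasonality -> PriceTier -> CouponUse -> BrandLoyalty -> WebVisits -> AdSpend
  P2: Conversion <- Seasonality -> PriceTier -> CouponUse -> BrandLoyalty -> EmailOpen <- WebVisits -> AdSpend
  P3: Conversion <- Seasonality -> PriceTier -> BrandLoyalty -> WebVisits -> AdSpend
  P4: Conversion <- Seasonality -> PriceTier -> BrandLoyalty -> EmailOpen <- WebVisits -> AdSpend
  P5: Conversion <- Seasonality -> WebVisits -> AdSpend
  P6: Conversion <- Seasonality -> AdSpend
  P7: Conversion <- Seasonality -> EmailOpen <- BrandLoyalty -> WebVisits -> AdSpend
  P8: Conversion <- Seasonality -> EmailOpen <- WebVisits -> AdSpend
The empty set is not sufficient: P1 (Conversion <- Seasonality -> PriceTier -> CouponUse -> BrandLoyalty -> WebVisits -> AdSpend) has no collider blocking it and no conditioned non-collider, so it is open.
Try {Seasonality}:
  P1: blocked at fork node Seasonality ∈ conditioning set.
  P2: blocked at fork node Seasonality ∈ conditioning set.
  P3: blocked at fork node Seasonality ∈ conditioning set.
  P4: blocked at fork node Seasonality ∈ conditioning set.
  P5: blocked at fork node Seasonality ∈ conditioning set.
  P6: blocked at fork node Seasonality ∈ conditioning set.
  P7: blocked at fork node Seasonality ∈ conditioning set.
  P8: blocked at fork node Seasonality ∈ conditioning set.
{Seasonality} contains no descendant of Conversion and blocks every backdoor path.
No other singleton works — e.g. {PriceTier} leaves P5 open — so {Seasonality} is the unique smallest valid adjustment set.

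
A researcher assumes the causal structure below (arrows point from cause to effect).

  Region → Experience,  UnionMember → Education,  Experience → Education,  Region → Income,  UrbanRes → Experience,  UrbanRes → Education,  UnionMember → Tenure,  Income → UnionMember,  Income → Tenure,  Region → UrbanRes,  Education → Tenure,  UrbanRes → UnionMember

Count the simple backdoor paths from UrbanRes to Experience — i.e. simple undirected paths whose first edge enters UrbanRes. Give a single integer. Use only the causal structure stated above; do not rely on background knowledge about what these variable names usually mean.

5

A backdoor path from UrbanRes to Experience is any simple undirected path whose first edge points into UrbanRes (i.e. leaves UrbanRes via a parent).
Parents of UrbanRes: {Region}.
Enumerating:
  P1: UrbanRes <- Region -> Income -> UnionMember -> Education <- Experience
  P2: UrbanRes <- Region -> Income -> UnionMember -> Tenure <- Education <- Experience
  P3: UrbanRes <- Region -> Income -> Tenure <- UnionMember -> Education <- Experience
  P4: UrbanRes <- Region -> Income -> Tenure <- Education <- Experience
  P5: UrbanRes <- Region -> Experience
That exhausts the simple backdoor paths. Count: 5.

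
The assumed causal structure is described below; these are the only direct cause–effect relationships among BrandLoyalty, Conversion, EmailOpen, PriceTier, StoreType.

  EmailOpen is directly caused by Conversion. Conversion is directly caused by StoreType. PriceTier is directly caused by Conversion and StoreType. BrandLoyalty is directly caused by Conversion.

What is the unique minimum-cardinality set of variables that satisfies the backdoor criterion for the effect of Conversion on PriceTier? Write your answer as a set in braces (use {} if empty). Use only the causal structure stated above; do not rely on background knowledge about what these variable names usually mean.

Variables eligible for adjustment (non-descendants of Conversion, excluding Conversion and PriceTier): {StoreType}.
Backdoor paths from Conversion to PriceTier:
  P1: Conversion <- StoreType -> PriceTier
The empty set is not sufficient: P1 (Conversion <- StoreType -> PriceTier) has no collider blocking it and no conditioned non-collider, so it is open.
Try {StoreType}:
  P1: blocked at fork node StoreType ∈ conditioning set.
{StoreType} contains no descendant of Conversion and blocks every backdoor path.
{StoreType} is the unique smallest valid adjustment set.

{StoreType}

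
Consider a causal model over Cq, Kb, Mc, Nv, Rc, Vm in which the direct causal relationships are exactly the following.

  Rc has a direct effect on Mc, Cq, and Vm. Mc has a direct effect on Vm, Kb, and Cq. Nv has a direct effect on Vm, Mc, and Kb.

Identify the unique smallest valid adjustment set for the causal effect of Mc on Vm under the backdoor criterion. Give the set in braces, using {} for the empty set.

Variables eligible for adjustment (non-descendants of Mc, excluding Mc and Vm): {Nv, Rc}.
Backdoor paths from Mc to Vm:
  P1: Mc <- Nv -> Vm
  P2: Mc <- Rc -> Vm
The empty set is not sufficient: P1 (Mc <- Nv -> Vm) has no collider blocking it and no conditioned non-collider, so it is open.
Try {Nv, Rc}:
  P1: blocked at fork node Nv ∈ conditioning set.
  P2: blocked at fork node Rc ∈ conditioning set.
{Nv, Rc} contains no descendant of Mc and blocks every backdoor path.
Every element of {Nv, Rc} is needed (dropping Nv leaves P1 open; dropping Rc leaves P2 open), so no proper subset is valid.
Among all size-2 subsets of the eligible variables, only {Nv, Rc} blocks every backdoor path, so it is the unique smallest valid adjustment set.

{Nv, Rc}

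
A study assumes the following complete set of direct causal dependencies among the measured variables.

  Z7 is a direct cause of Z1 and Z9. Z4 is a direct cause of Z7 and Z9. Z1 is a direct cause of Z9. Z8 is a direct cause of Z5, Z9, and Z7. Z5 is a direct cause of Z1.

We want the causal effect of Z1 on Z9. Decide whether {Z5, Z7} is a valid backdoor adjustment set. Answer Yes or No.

Yes

Backdoor paths from Z1 to Z9 (paths whose first edge points into Z1):
  P1: Z1 <- Z7 <- Z4 -> Z9
  P2: Z1 <- Z7 <- Z8 -> Z9
  P3: Z1 <- Z7 -> Z9
  P4: Z1 <- Z5 <- Z8 -> Z7 <- Z4 -> Z9
  P5: Z1 <- Z5 <- Z8 -> Z7 -> Z9
  P6: Z1 <- Z5 <- Z8 -> Z9
Condition 1 (no descendant of Z1 in the set): holds — descendants of Z1 are {Z9}; none are in {Z5, Z7}.
Condition 2 (every backdoor path blocked by {Z5, Z7}):
  P1: blocked at chain node Z7 ∈ conditioning set.
  P2: blocked at chain node Z7 ∈ conditioning set.
  P3: blocked at fork node Z7 ∈ conditioning set.
  P4: blocked at chain node Z5 ∈ conditioning set.
  P5: blocked at chain node Z5 ∈ conditioning set.
  P6: blocked at chain node Z5 ∈ conditioning set.
{Z5, Z7} satisfies the backdoor criterion.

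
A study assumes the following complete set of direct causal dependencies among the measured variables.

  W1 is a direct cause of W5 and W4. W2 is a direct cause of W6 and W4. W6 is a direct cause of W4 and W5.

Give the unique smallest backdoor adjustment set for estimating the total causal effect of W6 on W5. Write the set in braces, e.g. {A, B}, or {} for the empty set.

Variables eligible for adjustment (non-descendants of W6, excluding W6 and W5): {W1, W2}.
Backdoor paths from W6 to W5:
  P1: W6 <- W2 -> W4 <- W1 -> W5
Each backdoor path contains an unconditioned collider, so every path is already blocked with the empty conditioning set:
  P1: blocked at collider W4 (neither it nor any descendant is in the conditioning set).
The empty set is therefore the unique smallest valid set.

{}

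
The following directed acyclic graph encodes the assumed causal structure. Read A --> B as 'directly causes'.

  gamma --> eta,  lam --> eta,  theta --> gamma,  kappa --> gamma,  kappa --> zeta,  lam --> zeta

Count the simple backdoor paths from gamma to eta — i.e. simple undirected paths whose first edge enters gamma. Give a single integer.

1

A backdoor path from gamma to eta is any simple undirected path whose first edge points into gamma (i.e. leaves gamma via a parent).
Parents of gamma: {kappa, theta}.
Enumerating:
  P1: gamma <- kappa -> zeta <- lam -> eta
That exhausts the simple backdoor paths. Count: 1.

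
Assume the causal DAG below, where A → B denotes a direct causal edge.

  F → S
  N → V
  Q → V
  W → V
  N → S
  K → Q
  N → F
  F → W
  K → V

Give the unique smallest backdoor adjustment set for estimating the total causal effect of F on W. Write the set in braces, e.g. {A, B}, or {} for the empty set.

{}

Variables eligible for adjustment (non-descendants of F, excluding F and W): {K, N, Q}.
Backdoor paths from F to W:
  P1: F <- N -> V <- W
Each backdoor path contains an unconditioned collider, so every path is already blocked with the empty conditioning set:
  P1: blocked at collider V (neither it nor any descendant is in the conditioning set).
The empty set is therefore the unique smallest valid set.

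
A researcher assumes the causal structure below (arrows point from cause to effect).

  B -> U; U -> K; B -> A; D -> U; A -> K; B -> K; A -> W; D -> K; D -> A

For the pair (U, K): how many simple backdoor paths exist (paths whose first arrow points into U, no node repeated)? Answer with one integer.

A backdoor path from U to K is any simple undirected path whose first edge points into U (i.e. leaves U via a parent).
Parents of U: {B, D}.
Enumerating:
  P1: U <- D -> A <- B -> K
  P2: U <- D -> A -> K
  P3: U <- D -> K
  P4: U <- B -> A <- D -> K
  P5: U <- B -> A -> K
  P6: U <- B -> K
That exhausts the simple backdoor paths. Count: 6.

6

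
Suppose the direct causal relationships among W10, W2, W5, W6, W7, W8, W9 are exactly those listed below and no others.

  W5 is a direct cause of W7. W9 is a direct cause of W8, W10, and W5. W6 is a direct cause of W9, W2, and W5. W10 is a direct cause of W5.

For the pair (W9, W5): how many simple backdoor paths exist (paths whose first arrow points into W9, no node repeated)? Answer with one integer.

1

A backdoor path from W9 to W5 is any simple undirected path whose first edge points into W9 (i.e. leaves W9 via a parent).
Parents of W9: {W6}.
Enumerating:
  P1: W9 <- W6 -> W5
That exhausts the simple backdoor paths. Count: 1.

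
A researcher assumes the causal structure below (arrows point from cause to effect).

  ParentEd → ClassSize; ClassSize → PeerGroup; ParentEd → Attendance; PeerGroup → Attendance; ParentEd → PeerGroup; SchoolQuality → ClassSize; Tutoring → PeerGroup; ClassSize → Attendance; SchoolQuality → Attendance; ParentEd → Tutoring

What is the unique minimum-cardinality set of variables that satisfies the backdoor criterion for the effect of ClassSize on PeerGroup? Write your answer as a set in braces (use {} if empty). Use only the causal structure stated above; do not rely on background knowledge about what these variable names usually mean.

{ParentEd}

Variables eligible for adjustment (non-descendants of ClassSize, excluding ClassSize and PeerGroup): {ParentEd, SchoolQuality, Tutoring}.
Backdoor paths from ClassSize to PeerGroup:
  P1: ClassSize <- SchoolQuality -> Attendance <- ParentEd -> Tutoring -> PeerGroup
  P2: ClassSize <- SchoolQuality -> Attendance <- ParentEd -> PeerGroup
  P3: ClassSize <- SchoolQuality -> Attendance <- PeerGroup
  P4: ClassSize <- ParentEd -> Tutoring -> PeerGroup
  P5: ClassSize <- ParentEd -> PeerGroup
  P6: ClassSize <- ParentEd -> Attendance <- PeerGroup
The empty set is not sufficient: P4 (ClassSize <- ParentEd -> Tutoring -> PeerGroup) has no collider blocking it and no conditioned non-collider, so it is open.
Try {ParentEd}:
  P1: blocked at collider Attendance (neither it nor any descendant is in the conditioning set).
  P2: blocked at collider Attendance (neither it nor any descendant is in the conditioning set).
  P3: blocked at collider Attendance (neither it nor any descendant is in the conditioning set).
  P4: blocked at fork node ParentEd ∈ conditioning set.
  P5: blocked at fork node ParentEd ∈ conditioning set.
  P6: blocked at fork node ParentEd ∈ conditioning set.
{ParentEd} contains no descendant of ClassSize and blocks every backdoor path.
No other singleton works — e.g. {SchoolQuality} leaves P4 open — so {ParentEd} is the unique smallest valid adjustment set.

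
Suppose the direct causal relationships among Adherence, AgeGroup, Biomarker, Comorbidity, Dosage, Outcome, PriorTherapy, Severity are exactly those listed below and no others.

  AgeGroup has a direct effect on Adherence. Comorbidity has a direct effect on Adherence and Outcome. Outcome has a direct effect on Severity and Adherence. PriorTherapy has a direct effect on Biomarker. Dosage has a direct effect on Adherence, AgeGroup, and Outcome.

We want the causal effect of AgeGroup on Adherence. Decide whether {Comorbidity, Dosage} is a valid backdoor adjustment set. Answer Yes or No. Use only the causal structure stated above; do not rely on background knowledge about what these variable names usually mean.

Backdoor paths from AgeGroup to Adherence (paths whose first edge points into AgeGroup):
  P1: AgeGroup <- Dosage -> Outcome <- Comorbidity -> Adherence
  P2: AgeGroup <- Dosage -> Outcome -> Adherence
  P3: AgeGroup <- Dosage -> Adherence
Condition 1 (no descendant of AgeGroup in the set): holds — descendants of AgeGroup are {Adherence}; none are in {Comorbidity, Dosage}.
Condition 2 (every backdoor path blocked by {Comorbidity, Dosage}):
  P1: blocked at fork node Dosage ∈ conditioning set.
  P2: blocked at fork node Dosage ∈ conditioning set.
  P3: blocked at fork node Dosage ∈ conditioning set.
{Comorbidity, Dosage} satisfies the backdoor criterion.

Yes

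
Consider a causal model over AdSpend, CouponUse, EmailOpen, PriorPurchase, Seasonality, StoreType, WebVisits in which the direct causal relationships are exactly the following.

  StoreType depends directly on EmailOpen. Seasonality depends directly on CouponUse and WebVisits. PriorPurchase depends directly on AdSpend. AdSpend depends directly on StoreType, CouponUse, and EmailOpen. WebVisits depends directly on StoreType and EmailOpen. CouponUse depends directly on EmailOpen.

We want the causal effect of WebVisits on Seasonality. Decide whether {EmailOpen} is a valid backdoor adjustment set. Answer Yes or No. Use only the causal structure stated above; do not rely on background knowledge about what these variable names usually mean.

Yes

Backdoor paths from WebVisits to Seasonality (paths whose first edge points into WebVisits):
  P1: WebVisits <- EmailOpen -> StoreType -> AdSpend <- CouponUse -> Seasonality
  P2: WebVisits <- EmailOpen -> CouponUse -> Seasonality
  P3: WebVisits <- EmailOpen -> AdSpend <- CouponUse -> Seasonality
  P4: WebVisits <- StoreType <- EmailOpen -> CouponUse -> Seasonality
  P5: WebVisits <- StoreType <- EmailOpen -> AdSpend <- CouponUse -> Seasonality
  P6: WebVisits <- StoreType -> AdSpend <- EmailOpen -> CouponUse -> Seasonality
  P7: WebVisits <- StoreType -> AdSpend <- CouponUse -> Seasonality
Condition 1 (no descendant of WebVisits in the set): holds — descendants of WebVisits are {Seasonality}; none are in {EmailOpen}.
Condition 2 (every backdoor path blocked by {EmailOpen}):
  P1: blocked at fork node EmailOpen ∈ conditioning set.
  P2: blocked at fork node EmailOpen ∈ conditioning set.
  P3: blocked at fork node EmailOpen ∈ conditioning set.
  P4: blocked at fork node EmailOpen ∈ conditioning set.
  P5: blocked at fork node EmailOpen ∈ conditioning set.
  P6: blocked at collider AdSpend (neither it nor any descendant is in the conditioning set).
  P7: blocked at collider AdSpend (neither it nor any descendant is in the conditioning set).
{EmailOpen} satisfies the backdoor criterion.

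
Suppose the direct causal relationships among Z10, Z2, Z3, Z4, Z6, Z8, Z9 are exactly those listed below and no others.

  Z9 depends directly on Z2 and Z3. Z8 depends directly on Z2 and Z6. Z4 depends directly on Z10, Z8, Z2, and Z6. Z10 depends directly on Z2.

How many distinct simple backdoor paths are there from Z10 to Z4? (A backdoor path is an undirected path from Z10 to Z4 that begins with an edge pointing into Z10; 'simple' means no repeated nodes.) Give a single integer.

3

A backdoor path from Z10 to Z4 is any simple undirected path whose first edge points into Z10 (i.e. leaves Z10 via a parent).
Parents of Z10: {Z2}.
Enumerating:
  P1: Z10 <- Z2 -> Z8 <- Z6 -> Z4
  P2: Z10 <- Z2 -> Z8 -> Z4
  P3: Z10 <- Z2 -> Z4
That exhausts the simple backdoor paths. Count: 3.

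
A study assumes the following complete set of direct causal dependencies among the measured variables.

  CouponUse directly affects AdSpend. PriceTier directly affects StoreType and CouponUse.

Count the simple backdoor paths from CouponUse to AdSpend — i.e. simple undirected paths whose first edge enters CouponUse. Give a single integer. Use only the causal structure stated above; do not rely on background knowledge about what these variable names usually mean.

A backdoor path from CouponUse to AdSpend is any simple undirected path whose first edge points into CouponUse (i.e. leaves CouponUse via a parent).
Parents of CouponUse: {PriceTier}.
No simple path from any parent of CouponUse reaches AdSpend without revisiting CouponUse, so there are no backdoor paths.

0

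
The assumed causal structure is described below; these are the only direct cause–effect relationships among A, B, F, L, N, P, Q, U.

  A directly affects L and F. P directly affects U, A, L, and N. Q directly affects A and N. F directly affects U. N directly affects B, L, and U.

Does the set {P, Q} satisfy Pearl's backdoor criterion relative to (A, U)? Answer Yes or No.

Backdoor paths from A to U (paths whose first edge points into A):
  P1: A <- P -> N -> U
  P2: A <- P -> U
  P3: A <- P -> L <- N -> U
  P4: A <- Q -> N <- P -> U
  P5: A <- Q -> N -> U
  P6: A <- Q -> N -> L <- P -> U
Condition 1 (no descendant of A in the set): holds — descendants of A are {F, L, U}; none are in {P, Q}.
Condition 2 (every backdoor path blocked by {P, Q}):
  P1: blocked at fork node P ∈ conditioning set.
  P2: blocked at fork node P ∈ conditioning set.
  P3: blocked at fork node P ∈ conditioning set.
  P4: blocked at fork node Q ∈ conditioning set.
  P5: blocked at fork node Q ∈ conditioning set.
  P6: blocked at fork node Q ∈ conditioning set.
{P, Q} satisfies the backdoor criterion.

Yes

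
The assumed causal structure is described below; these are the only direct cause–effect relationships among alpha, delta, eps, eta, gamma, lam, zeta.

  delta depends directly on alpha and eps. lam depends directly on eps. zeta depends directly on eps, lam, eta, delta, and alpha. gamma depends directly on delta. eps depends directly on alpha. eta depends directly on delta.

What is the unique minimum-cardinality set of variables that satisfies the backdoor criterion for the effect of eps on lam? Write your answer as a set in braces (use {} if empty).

Variables eligible for adjustment (non-descendants of eps, excluding eps and lam): {alpha}.
Backdoor paths from eps to lam:
  P1: eps <- alpha -> delta -> eta -> zeta <- lam
  P2: eps <- alpha -> delta -> zeta <- lam
  P3: eps <- alpha -> zeta <- lam
Each backdoor path contains an unconditioned collider, so every path is already blocked with the empty conditioning set:
  P1: blocked at collider zeta (neither it nor any descendant is in the conditioning set).
  P2: blocked at collider zeta (neither it nor any descendant is in the conditioning set).
  P3: blocked at collider zeta (neither it nor any descendant is in the conditioning set).
The empty set is therefore the unique smallest valid set.

{}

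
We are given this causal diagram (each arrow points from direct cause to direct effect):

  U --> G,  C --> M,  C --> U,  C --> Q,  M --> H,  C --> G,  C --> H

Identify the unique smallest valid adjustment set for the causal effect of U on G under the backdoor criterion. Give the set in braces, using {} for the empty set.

Variables eligible for adjustment (non-descendants of U, excluding U and G): {C, H, M, Q}.
Backdoor paths from U to G:
  P1: U <- C -> G
The empty set is not sufficient: P1 (U <- C -> G) has no collider blocking it and no conditioned non-collider, so it is open.
Try {C}:
  P1: blocked at fork node C ∈ conditioning set.
{C} contains no descendant of U and blocks every backdoor path.
No other singleton works — e.g. {M} leaves P1 open — so {C} is the unique smallest valid adjustment set.

{C}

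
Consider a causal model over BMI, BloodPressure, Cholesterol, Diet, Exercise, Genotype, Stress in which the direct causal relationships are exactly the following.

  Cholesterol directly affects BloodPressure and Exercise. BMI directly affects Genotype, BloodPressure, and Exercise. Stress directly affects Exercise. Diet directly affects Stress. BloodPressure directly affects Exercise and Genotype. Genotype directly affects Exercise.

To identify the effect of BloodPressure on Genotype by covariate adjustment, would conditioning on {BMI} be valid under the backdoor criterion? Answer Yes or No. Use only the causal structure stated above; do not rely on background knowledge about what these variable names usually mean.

Yes

Backdoor paths from BloodPressure to Genotype (paths whose first edge points into BloodPressure):
  P1: BloodPressure <- Cholesterol -> Exercise <- BMI -> Genotype
  P2: BloodPressure <- Cholesterol -> Exercise <- Genotype
  P3: BloodPressure <- BMI -> Genotype
  P4: BloodPressure <- BMI -> Exercise <- Genotype
Condition 1 (no descendant of BloodPressure in the set): holds — descendants of BloodPressure are {Exercise, Genotype}; none are in {BMI}.
Condition 2 (every backdoor path blocked by {BMI}):
  P1: blocked at collider Exercise (neither it nor any descendant is in the conditioning set).
  P2: blocked at collider Exercise (neither it nor any descendant is in the conditioning set).
  P3: blocked at fork node BMI ∈ conditioning set.
  P4: blocked at fork node BMI ∈ conditioning set.
{BMI} satisfies the backdoor criterion.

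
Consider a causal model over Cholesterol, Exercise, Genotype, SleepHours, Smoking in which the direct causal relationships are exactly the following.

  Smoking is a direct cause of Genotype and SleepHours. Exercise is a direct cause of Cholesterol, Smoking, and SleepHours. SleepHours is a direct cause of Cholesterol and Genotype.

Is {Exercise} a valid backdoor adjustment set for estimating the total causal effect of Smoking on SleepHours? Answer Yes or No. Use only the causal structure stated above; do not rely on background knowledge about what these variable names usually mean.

Yes

Backdoor paths from Smoking to SleepHours (paths whose first edge points into Smoking):
  P1: Smoking <- Exercise -> SleepHours
  P2: Smoking <- Exercise -> Cholesterol <- SleepHours
Condition 1 (no descendant of Smoking in the set): holds — descendants of Smoking are {Cholesterol, Genotype, SleepHours}; none are in {Exercise}.
Condition 2 (every backdoor path blocked by {Exercise}):
  P1: blocked at fork node Exercise ∈ conditioning set.
  P2: blocked at fork node Exercise ∈ conditioning set.
{Exercise} satisfies the backdoor criterion.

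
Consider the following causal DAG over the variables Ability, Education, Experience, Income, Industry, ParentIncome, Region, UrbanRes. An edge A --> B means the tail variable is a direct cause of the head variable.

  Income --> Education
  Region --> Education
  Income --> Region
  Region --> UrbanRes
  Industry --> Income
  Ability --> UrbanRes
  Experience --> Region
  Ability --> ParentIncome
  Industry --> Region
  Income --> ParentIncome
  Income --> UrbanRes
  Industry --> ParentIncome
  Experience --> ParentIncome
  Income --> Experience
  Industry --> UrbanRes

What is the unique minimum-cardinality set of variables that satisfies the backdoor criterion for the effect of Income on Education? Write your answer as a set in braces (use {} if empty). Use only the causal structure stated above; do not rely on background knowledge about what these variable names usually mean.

{Industry}

Variables eligible for adjustment (non-descendants of Income, excluding Income and Education): {Ability, Industry}.
Backdoor paths from Income to Education:
  P1: Income <- Industry -> Region -> Education
  P2: Income <- Industry -> UrbanRes <- Ability -> ParentIncome <- Experience -> Region -> Education
  P3: Income <- Industry -> UrbanRes <- Region -> Education
  P4: Income <- Industry -> ParentIncome <- Ability -> UrbanRes <- Region -> Education
  P5: Income <- Industry -> ParentIncome <- Experience -> Region -> Education
The empty set is not sufficient: P1 (Income <- Industry -> Region -> Education) has no collider blocking it and no conditioned non-collider, so it is open.
Try {Industry}:
  P1: blocked at fork node Industry ∈ conditioning set.
  P2: blocked at fork node Industry ∈ conditioning set.
  P3: blocked at fork node Industry ∈ conditioning set.
  P4: blocked at fork node Industry ∈ conditioning set.
  P5: blocked at fork node Industry ∈ conditioning set.
{Industry} contains no descendant of Income and blocks every backdoor path.
No other singleton works — e.g. {Ability} leaves P1 open — so {Industry} is the unique smallest valid adjustment set.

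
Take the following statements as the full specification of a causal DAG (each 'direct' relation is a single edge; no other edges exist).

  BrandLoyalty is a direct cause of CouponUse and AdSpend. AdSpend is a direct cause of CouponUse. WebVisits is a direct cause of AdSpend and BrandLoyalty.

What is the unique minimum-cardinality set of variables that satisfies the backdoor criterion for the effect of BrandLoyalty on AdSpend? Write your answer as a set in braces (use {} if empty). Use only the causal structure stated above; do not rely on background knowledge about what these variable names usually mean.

Variables eligible for adjustment (non-descendants of BrandLoyalty, excluding BrandLoyalty and AdSpend): {WebVisits}.
Backdoor paths from BrandLoyalty to AdSpend:
  P1: BrandLoyalty <- WebVisits -> AdSpend
The empty set is not sufficient: P1 (BrandLoyalty <- WebVisits -> AdSpend) has no collider blocking it and no conditioned non-collider, so it is open.
Try {WebVisits}:
  P1: blocked at fork node WebVisits ∈ conditioning set.
{WebVisits} contains no descendant of BrandLoyalty and blocks every backdoor path.
{WebVisits} is the unique smallest valid adjustment set.

{WebVisits}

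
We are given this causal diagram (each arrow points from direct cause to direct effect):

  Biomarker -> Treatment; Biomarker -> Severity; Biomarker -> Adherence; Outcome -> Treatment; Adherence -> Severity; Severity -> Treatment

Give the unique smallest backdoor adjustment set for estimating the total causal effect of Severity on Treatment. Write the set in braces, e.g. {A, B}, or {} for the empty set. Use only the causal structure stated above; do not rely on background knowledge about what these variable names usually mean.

{Biomarker}

Variables eligible for adjustment (non-descendants of Severity, excluding Severity and Treatment): {Adherence, Biomarker, Outcome}.
Backdoor paths from Severity to Treatment:
  P1: Severity <- Biomarker -> Treatment
  P2: Severity <- Adherence <- Biomarker -> Treatment
The empty set is not sufficient: P1 (Severity <- Biomarker -> Treatment) has no collider blocking it and no conditioned non-collider, so it is open.
Try {Biomarker}:
  P1: blocked at fork node Biomarker ∈ conditioning set.
  P2: blocked at fork node Biomarker ∈ conditioning set.
{Biomarker} contains no descendant of Severity and blocks every backdoor path.
No other singleton works — e.g. {Outcome} leaves P1 open — so {Biomarker} is the unique smallest valid adjustment set.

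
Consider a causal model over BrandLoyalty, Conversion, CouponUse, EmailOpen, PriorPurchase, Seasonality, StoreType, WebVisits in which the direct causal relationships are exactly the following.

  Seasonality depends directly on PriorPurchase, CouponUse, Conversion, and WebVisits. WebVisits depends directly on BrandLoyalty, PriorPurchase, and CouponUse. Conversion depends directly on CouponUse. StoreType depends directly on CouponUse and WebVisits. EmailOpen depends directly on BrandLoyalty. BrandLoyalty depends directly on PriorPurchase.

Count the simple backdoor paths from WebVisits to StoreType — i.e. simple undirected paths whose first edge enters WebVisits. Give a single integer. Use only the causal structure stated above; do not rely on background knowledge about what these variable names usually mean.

5

A backdoor path from WebVisits to StoreType is any simple undirected path whose first edge points into WebVisits (i.e. leaves WebVisits via a parent).
Parents of WebVisits: {BrandLoyalty, CouponUse, PriorPurchase}.
Enumerating:
  P1: WebVisits <- PriorPurchase -> Seasonality <- CouponUse -> StoreType
  P2: WebVisits <- PriorPurchase -> Seasonality <- Conversion <- CouponUse -> StoreType
  P3: WebVisits <- CouponUse -> StoreType
  P4: WebVisits <- BrandLoyalty <- PriorPurchase -> Seasonality <- CouponUse -> StoreType
  P5: WebVisits <- BrandLoyalty <- PriorPurchase -> Seasonality <- Conversion <- CouponUse -> StoreType
That exhausts the simple backdoor paths. Count: 5.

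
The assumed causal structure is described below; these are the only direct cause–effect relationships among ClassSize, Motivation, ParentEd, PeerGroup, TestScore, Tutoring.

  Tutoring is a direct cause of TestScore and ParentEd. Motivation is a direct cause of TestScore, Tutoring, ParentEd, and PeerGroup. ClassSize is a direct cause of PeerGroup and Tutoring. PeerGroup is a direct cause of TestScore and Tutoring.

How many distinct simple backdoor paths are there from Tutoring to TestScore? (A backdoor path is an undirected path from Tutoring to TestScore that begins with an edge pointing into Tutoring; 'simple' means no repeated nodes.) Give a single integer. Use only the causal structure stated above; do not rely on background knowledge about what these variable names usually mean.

6

A backdoor path from Tutoring to TestScore is any simple undirected path whose first edge points into Tutoring (i.e. leaves Tutoring via a parent).
Parents of Tutoring: {ClassSize, Motivation, PeerGroup}.
Enumerating:
  P1: Tutoring <- ClassSize -> PeerGroup <- Motivation -> TestScore
  P2: Tutoring <- ClassSize -> PeerGroup -> TestScore
  P3: Tutoring <- Motivation -> PeerGroup -> TestScore
  P4: Tutoring <- Motivation -> TestScore
  P5: Tutoring <- PeerGroup <- Motivation -> TestScore
  P6: Tutoring <- PeerGroup -> TestScore
That exhausts the simple backdoor paths. Count: 6.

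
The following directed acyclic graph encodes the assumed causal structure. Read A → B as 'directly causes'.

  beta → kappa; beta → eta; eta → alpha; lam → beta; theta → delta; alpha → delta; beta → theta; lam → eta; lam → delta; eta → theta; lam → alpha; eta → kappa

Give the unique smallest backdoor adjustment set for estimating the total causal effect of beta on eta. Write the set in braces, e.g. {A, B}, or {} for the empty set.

Variables eligible for adjustment (non-descendants of beta, excluding beta and eta): {lam}.
Backdoor paths from beta to eta:
  P1: beta <- lam -> eta
  P2: beta <- lam -> alpha <- eta
  P3: beta <- lam -> alpha -> delta <- theta <- eta
  P4: beta <- lam -> delta <- alpha <- eta
  P5: beta <- lam -> delta <- theta <- eta
The empty set is not sufficient: P1 (beta <- lam -> eta) has no collider blocking it and no conditioned non-collider, so it is open.
Try {lam}:
  P1: blocked at fork node lam ∈ conditioning set.
  P2: blocked at fork node lam ∈ conditioning set.
  P3: blocked at fork node lam ∈ conditioning set.
  P4: blocked at fork node lam ∈ conditioning set.
  P5: blocked at fork node lam ∈ conditioning set.
{lam} contains no descendant of beta and blocks every backdoor path.
{lam} is the unique smallest valid adjustment set.

{lam}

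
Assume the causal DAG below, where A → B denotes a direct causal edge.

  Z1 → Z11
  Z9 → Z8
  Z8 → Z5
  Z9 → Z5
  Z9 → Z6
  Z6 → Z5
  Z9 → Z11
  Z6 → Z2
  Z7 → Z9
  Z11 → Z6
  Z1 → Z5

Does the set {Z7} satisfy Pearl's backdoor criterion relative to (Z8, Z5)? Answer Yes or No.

Backdoor paths from Z8 to Z5 (paths whose first edge points into Z8):
  P1: Z8 <- Z9 -> Z11 <- Z1 -> Z5
  P2: Z8 <- Z9 -> Z11 -> Z6 -> Z5
  P3: Z8 <- Z9 -> Z6 <- Z11 <- Z1 -> Z5
  P4: Z8 <- Z9 -> Z6 -> Z5
  P5: Z8 <- Z9 -> Z5
Condition 1 (no descendant of Z8 in the set): holds — descendants of Z8 are {Z5}; none are in {Z7}.
Condition 2 (every backdoor path blocked by {Z7}):
  P1: blocked at collider Z11 (neither it nor any descendant is in the conditioning set).
  P2: open — no interior node is in the conditioning set.
  P3: blocked at collider Z6 (neither it nor any descendant is in the conditioning set).
  P4: open — no interior node is in the conditioning set.
  P5: open — no interior node is in the conditioning set.
{Z7} does not satisfy the backdoor criterion.

No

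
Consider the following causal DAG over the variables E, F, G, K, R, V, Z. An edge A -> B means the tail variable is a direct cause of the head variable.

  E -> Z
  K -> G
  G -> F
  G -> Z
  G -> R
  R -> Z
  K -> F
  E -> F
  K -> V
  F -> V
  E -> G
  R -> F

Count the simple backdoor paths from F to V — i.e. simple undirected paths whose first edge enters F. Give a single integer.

8

A backdoor path from F to V is any simple undirected path whose first edge points into F (i.e. leaves F via a parent).
Parents of F: {E, G, K, R}.
Enumerating:
  P1: F <- E -> G <- K -> V
  P2: F <- E -> Z <- G <- K -> V
  P3: F <- E -> Z <- R <- G <- K -> V
  P4: F <- K -> V
  P5: F <- G <- K -> V
  P6: F <- R <- G <- K -> V
  P7: F <- R -> Z <- E -> G <- K -> V
  P8: F <- R -> Z <- G <- K -> V
That exhausts the simple backdoor paths. Count: 8.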